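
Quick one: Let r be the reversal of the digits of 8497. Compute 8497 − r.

Reverse of 8497 is 7948.
8497 − 7948 = 549

549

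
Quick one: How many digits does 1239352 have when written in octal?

7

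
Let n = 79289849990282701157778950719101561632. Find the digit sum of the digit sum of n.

First digit sum: 185.
1+8+5 = 14.

14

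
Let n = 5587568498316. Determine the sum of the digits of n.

75

5+5+8+7+5+6+8+4+9+8+3+1+6 = 75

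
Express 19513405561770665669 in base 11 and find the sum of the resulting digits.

89

19513405561770665669 in base 11 is 35673994090A0A20903.
Digit sum: 3+5+6+7+3+9+9+4+0+9+0+10+0+10+2+0+9+0+3 = 89.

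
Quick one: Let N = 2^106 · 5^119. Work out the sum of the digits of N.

2^106 · 5^119 = 12207031250000000000000000000000000000000000000000000000000000000000000000000000000000000000000000000000000000000000
Sum of its 116 digits: 23.

23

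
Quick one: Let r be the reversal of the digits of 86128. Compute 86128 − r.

Reverse of 86128 is 82168.
86128 − 82168 = 3960

3960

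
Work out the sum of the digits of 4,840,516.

28

4+8+4+0+5+1+6 = 28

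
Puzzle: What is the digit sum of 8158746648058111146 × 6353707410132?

144

8158746648058111146 × 6353707410132 = 51838289035156437456487462531272
Sum of its 32 digits: 144.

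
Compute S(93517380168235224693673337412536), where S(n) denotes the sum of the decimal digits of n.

137

9+3+5+1+7+3+8+0+1+6+8+2+3+5+2+2+4+6+9+3+6+7+3+3+3+7+4+1+2+5+3+6 = 137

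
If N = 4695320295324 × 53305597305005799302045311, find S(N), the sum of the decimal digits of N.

162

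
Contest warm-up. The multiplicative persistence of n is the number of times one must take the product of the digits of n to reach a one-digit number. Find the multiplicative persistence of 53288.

53288 → 1920 → 0 (2 steps)

2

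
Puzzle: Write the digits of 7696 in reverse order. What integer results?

6967

Reversing 7696 gives 6967.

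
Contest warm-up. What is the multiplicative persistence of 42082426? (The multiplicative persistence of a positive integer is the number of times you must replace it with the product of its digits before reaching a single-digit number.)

42082426 → 0 (1 step)

1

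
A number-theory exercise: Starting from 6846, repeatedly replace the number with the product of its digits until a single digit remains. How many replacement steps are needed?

6846 → 1152 → 10 → 0 (3 steps)

3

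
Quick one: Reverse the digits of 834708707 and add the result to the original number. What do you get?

1542516145

Reverse of 834708707 is 707807438.
834708707 + 707807438 = 1542516145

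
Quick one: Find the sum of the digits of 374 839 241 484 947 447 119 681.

118

3+7+4+8+3+9+2+4+1+4+8+4+9+4+7+4+4+7+1+1+9+6+8+1 = 118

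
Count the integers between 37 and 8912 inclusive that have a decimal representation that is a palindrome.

175

The integers in [37, 8912] that have a decimal representation that is a palindrome: 44, 55, 66, 77, 88, 99, …, 8778, 8888.
175 qualify.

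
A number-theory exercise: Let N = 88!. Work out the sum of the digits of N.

531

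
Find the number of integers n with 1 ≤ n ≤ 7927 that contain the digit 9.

The integers in [1, 7927] that contain the digit 9: 9, 19, 29, 39, 49, 59, …, 7926, 7927.
2096 qualify.

2096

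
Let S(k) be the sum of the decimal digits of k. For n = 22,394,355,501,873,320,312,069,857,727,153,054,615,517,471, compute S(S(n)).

First digit sum: 174.
1+7+4 = 12.

12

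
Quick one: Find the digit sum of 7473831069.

7+4+7+3+8+3+1+0+6+9 = 48

48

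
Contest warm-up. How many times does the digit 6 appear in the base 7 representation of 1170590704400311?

1170590704400311 in base 7 is 501365246622523315.
The digit 6 appears 3 times.

3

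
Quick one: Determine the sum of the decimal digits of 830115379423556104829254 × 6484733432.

155

830115379423556104829254 × 6484733432 = 5383076953365299161313960065419728
Sum of its 34 digits: 155.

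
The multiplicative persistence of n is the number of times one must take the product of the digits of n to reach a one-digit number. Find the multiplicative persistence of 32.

32 → 6 (1 step)

1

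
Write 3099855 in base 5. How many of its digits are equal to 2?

3099855 in base 5 is 1243143410.
The digit 2 appears 1 time.

1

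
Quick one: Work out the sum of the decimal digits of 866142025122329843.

8+6+6+1+4+2+0+2+5+1+2+2+3+2+9+8+4+3 = 68

68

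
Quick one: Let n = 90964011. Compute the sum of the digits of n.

30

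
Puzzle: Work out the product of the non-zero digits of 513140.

60

5×1×3×1×4 = 60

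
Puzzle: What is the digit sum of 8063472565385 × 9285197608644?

8063472565385 × 9285197608644 = 74870936181479301931187940
Sum of its 26 digits: 120.

120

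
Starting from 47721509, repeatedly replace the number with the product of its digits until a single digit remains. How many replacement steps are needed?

47721509 → 0 (1 step)

1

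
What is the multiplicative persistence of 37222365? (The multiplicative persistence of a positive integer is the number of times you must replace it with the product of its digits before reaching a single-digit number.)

37222365 → 15120 → 0 (2 steps)

2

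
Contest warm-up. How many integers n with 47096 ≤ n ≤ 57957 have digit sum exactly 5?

1

The integers in [47096, 57957] that have digit sum exactly 5: 50000.
1 qualifies.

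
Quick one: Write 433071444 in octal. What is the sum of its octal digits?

433071444 in base 8 is 3164022524.
Digit sum: 3+1+6+4+0+2+2+5+2+4 = 29.

29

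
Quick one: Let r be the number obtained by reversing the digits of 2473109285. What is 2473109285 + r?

Reverse of 2473109285 is 5829013742.
2473109285 + 5829013742 = 8302123027

8302123027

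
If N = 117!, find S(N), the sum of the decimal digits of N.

738

117! = 3969937160808720895401959629498630647790406360168322301129748464310422041758630649341780708631240196854767624444057168110272995649603642560353748940315749184568295424000000000000000000000000000
Sum of its 193 digits: 738.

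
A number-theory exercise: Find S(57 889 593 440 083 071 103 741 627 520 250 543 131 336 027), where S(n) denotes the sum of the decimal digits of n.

5+7+8+8+9+5+9+3+4+4+0+0+8+3+0+7+1+1+0+3+7+4+1+6+2+7+5+2+0+2+5+0+5+4+3+1+3+1+3+3+6+0+2+7 = 164

164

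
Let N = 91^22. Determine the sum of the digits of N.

91^22 = 12557715249685059365095784756336096391283081
Sum of its 44 digits: 208.

208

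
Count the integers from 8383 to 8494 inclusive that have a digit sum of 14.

3

The integers in [8383, 8494] that have a digit sum of 14: 8402, 8411, 8420.
3 qualify.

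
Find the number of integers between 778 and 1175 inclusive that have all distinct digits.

216

The integers in [778, 1175] that have all distinct digits: 780, 781, 782, 783, 784, 785, …, 1097, 1098.
216 qualify.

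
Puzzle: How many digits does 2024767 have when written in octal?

2024767 in base 8 is 7562477, which has 7 digits.

7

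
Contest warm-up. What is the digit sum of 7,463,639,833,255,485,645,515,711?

7+4+6+3+6+3+9+8+3+3+2+5+5+4+8+5+6+4+5+5+1+5+7+1+1 = 116

116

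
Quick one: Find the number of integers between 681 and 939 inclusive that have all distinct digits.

191

The integers in [681, 939] that have all distinct digits: 681, 682, 683, 684, 685, 687, …, 937, 938.
191 qualify.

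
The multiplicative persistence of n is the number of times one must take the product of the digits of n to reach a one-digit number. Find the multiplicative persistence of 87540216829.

87540216829 → 0 (1 step)

1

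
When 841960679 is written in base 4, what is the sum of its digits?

841960679 in base 4 is 302023310303213.
Digit sum: 3+0+2+0+2+3+3+1+0+3+0+3+2+1+3 = 26.

26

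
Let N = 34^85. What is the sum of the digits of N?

556

34^85 = 14986766766312117744260823780301052716080566819601365650162994370061059528382864572115765085273204892492579617604655580490156212224
Sum of its 131 digits: 556.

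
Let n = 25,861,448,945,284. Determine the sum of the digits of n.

2+5+8+6+1+4+4+8+9+4+5+2+8+4 = 70

70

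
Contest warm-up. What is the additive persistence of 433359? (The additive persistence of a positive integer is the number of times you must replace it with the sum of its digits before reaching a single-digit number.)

2

433359 → 27 → 9 (2 steps)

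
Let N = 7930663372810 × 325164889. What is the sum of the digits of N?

7930663372810 × 325164889 = 2578773275316129268090
Sum of its 22 digits: 100.

100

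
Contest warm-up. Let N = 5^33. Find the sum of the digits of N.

89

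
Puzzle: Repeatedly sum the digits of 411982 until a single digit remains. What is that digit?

4+1+1+9+8+2 = 25
2+5 = 7
(Equivalently, 411982 mod 9 = 7.)

7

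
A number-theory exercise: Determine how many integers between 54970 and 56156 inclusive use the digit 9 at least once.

The integers in [54970, 56156] that use the digit 9 at least once: 54970, 54971, 54972, 54973, 54974, 54975, …, 56139, 56149.
325 qualify.

325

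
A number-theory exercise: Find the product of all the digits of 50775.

0

5×0×7×7×5 = 0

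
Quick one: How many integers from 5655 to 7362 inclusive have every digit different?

899

The integers in [5655, 7362] that have every digit different: 5670, 5671, 5672, 5673, 5674, 5678, …, 7361, 7362.
899 qualify.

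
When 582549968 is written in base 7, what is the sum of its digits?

582549968 in base 7 is 20302410260.
Digit sum: 2+0+3+0+2+4+1+0+2+6+0 = 20.

20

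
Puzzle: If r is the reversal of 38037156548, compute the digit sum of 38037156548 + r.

Reversal of 38037156548 is 84565173083; 38037156548 + 84565173083 = 122602329631.
Digit sum of 122602329631: 1+2+2+6+0+2+3+2+9+6+3+1 = 37.

37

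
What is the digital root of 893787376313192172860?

2

8+9+3+7+8+7+3+7+6+3+1+3+1+9+2+1+7+2+8+6+0 = 101
1+0+1 = 2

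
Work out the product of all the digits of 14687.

1×4×6×8×7 = 1344

1344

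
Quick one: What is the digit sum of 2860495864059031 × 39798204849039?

102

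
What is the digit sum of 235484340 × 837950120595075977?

235484340 × 837950120595075977 = 197324131101251873693700180
Sum of its 27 digits: 93.

93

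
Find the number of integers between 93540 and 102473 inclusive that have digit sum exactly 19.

The integers in [93540, 102473] that have digit sum exactly 19: 93601, 93610, 93700, 94006, 94015, 94024, …, 102457, 102466.
226 qualify.

226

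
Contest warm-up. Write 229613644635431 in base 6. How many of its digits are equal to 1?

229613644635431 in base 6 is 2132203015132231235.
The digit 1 appears 4 times.

4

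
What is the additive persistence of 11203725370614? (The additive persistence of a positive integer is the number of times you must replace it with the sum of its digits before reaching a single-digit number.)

2

11203725370614 → 42 → 6 (2 steps)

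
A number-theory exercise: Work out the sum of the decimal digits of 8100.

9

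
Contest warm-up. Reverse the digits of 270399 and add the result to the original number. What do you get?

1263471

Reverse of 270399 is 993072.
270399 + 993072 = 1263471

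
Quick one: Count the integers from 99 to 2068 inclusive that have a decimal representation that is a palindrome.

102

The integers in [99, 2068] that have a decimal representation that is a palindrome: 99, 101, 111, 121, 131, 141, …, 1991, 2002.
102 qualify.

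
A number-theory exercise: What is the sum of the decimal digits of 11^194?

859

11^194 = 10719657774158599348946045120400123623097552045963293660942250682329102109201936262712162136067165939042393575630983660709078529256348448074893222103184740681933828954049325333049039568847002245294578041
Sum of its 203 digits: 859.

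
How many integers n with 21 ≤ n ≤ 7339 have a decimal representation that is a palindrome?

162

The integers in [21, 7339] that have a decimal representation that is a palindrome: 22, 33, 44, 55, 66, 77, …, 7227, 7337.
162 qualify.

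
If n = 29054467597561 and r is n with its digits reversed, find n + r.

45634044042653

Reverse of 29054467597561 is 16579576445092.
29054467597561 + 16579576445092 = 45634044042653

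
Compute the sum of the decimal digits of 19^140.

19^140 = 106048403147697709002400795502341051065598354572223761919904573762772051894162180608304317820387660783048225415569663330043609617693344977132933150536845368830613465071178992049201
Sum of its 180 digits: 748.

748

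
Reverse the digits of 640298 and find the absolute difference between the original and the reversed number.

251748

Reverse of 640298 is 892046.
|640298 − 892046| = 251748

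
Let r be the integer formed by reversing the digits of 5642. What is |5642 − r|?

3177

Reverse of 5642 is 2465.
|5642 − 2465| = 3177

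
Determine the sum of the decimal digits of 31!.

135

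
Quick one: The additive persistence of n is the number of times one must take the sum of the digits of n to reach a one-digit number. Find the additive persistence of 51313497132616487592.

3

51313497132616487592 → 87 → 15 → 6 (3 steps)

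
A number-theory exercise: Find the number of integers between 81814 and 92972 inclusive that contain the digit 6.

3744

The integers in [81814, 92972] that contain the digit 6: 81816, 81826, 81836, 81846, 81856, 81860, …, 92968, 92969.
3744 qualify.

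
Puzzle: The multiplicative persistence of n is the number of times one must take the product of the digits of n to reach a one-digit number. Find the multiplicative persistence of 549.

549 → 180 → 0 (2 steps)

2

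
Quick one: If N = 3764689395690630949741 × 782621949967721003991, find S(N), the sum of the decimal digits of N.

3764689395690630949741 × 782621949967721003991 = 2946328555878202796638030916724618381416331
Sum of its 43 digits: 192.

192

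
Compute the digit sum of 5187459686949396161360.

116

5+1+8+7+4+5+9+6+8+6+9+4+9+3+9+6+1+6+1+3+6+0 = 116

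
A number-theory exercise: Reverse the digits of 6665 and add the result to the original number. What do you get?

Reverse of 6665 is 5666.
6665 + 5666 = 12331

12331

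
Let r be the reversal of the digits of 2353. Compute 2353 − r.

Reverse of 2353 is 3532.
2353 − 3532 = -1179

-1179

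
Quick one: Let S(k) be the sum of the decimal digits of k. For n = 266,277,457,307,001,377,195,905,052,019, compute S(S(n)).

First digit sum: 120.
1+2+0 = 3.

3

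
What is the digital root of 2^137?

The digital root of n equals n mod 9 (or 9 when 9 | n), so we need 2^137 mod 9.
2^137 ≡ 5 (mod 9), so the digital root is 5.

5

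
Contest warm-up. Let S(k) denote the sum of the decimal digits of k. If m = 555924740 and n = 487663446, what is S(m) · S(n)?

1968

S(555924740) = 5+5+5+9+2+4+7+4+0 = 41.
S(487663446) = 4+8+7+6+6+3+4+4+6 = 48.
41 · 48 = 1968.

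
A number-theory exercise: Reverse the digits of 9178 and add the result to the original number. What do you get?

Reverse of 9178 is 8719.
9178 + 8719 = 17897

17897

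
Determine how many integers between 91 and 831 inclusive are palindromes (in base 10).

74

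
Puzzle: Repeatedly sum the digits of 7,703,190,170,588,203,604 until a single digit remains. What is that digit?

8

7+7+0+3+1+9+0+1+7+0+5+8+8+2+0+3+6+0+4 = 71
7+1 = 8
(Equivalently, 7,703,190,170,588,203,604 mod 9 = 8.)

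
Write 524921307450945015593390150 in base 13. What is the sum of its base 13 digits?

146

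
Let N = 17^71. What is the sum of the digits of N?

386

17^71 = 2300771122759378216336589429524308027851797348154254064450486076730672752491528319986033
Sum of its 88 digits: 386.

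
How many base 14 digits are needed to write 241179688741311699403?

18

241179688741311699403 in base 14 is 7CA45CAB1046933D23, which has 18 digits.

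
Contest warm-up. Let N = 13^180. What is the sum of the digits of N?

946

13^180 = 323447214384769666611234037938095486001772740213687263387777429474996281148713429391484608417392848481444616706499567949929414066210226414733647839904525852998787120588520973053349626114475820878789201
Sum of its 201 digits: 946.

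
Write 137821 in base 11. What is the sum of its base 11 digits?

21

137821 in base 11 is 94602.
Digit sum: 9+4+6+0+2 = 21.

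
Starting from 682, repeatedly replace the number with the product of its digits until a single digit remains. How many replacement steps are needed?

4

682 → 96 → 54 → 20 → 0 (4 steps)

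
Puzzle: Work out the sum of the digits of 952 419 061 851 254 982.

9+5+2+4+1+9+0+6+1+8+5+1+2+5+4+9+8+2 = 81

81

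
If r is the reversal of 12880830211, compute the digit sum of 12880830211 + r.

41

Reversal of 12880830211 is 11203808821; 12880830211 + 11203808821 = 24084639032.
Digit sum of 24084639032: 2+4+0+8+4+6+3+9+0+3+2 = 41.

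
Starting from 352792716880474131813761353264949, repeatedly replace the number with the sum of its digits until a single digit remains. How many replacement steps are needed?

3

352792716880474131813761353264949 → 149 → 14 → 5 (3 steps)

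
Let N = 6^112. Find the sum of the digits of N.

333

6^112 = 1422132439414788843138790081612781183811912460851026370100108119569907426770445020430336
Sum of its 88 digits: 333.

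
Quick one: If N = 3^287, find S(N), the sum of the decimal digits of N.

702

3^287 = 85861822891966292897565943276292392423908891501494638458756594540986360466165937889499308581566559215573308821736871413642977447333881387
Sum of its 137 digits: 702.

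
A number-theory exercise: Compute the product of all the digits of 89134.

864

8×9×1×3×4 = 864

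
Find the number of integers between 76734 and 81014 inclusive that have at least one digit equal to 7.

The integers in [76734, 81014] that have at least one digit equal to 7: 76734, 76735, 76736, 76737, 76738, 76739, …, 80997, 81007.
3538 qualify.

3538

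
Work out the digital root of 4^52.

The digital root of n equals n mod 9 (or 9 when 9 | n), so we need 4^52 mod 9.
4^52 ≡ 4 (mod 9), so the digital root is 4.

4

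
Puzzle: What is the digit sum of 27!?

108

27! = 10888869450418352160768000000
Sum of its 29 digits: 108.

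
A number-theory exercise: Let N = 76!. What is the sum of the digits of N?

76! = 1885494701666050254987932260861146558230394535379329335672487982961844043495537923117729972224000000000000000000
Sum of its 112 digits: 441.

441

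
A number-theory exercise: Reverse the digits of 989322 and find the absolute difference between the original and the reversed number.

Reverse of 989322 is 223989.
|989322 − 223989| = 765333

765333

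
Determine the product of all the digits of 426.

4×2×6 = 48

48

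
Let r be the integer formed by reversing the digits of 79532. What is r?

23597

Reversing 79532 gives 23597.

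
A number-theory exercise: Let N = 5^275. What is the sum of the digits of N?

839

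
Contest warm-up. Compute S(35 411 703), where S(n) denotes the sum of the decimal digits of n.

3+5+4+1+1+7+0+3 = 24

24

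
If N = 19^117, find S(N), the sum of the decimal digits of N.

19^117 = 411311934911504016647150652529472419580747822916682050568615128490339424823289913811901963985338943711469268906636414510750463785047165942997047127939
Sum of its 150 digits: 667.

667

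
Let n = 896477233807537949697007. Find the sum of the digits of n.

8+9+6+4+7+7+2+3+3+8+0+7+5+3+7+9+4+9+6+9+7+0+0+7 = 130

130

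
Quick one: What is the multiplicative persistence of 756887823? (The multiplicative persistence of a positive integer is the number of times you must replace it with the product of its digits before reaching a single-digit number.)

2

756887823 → 4515840 → 0 (2 steps)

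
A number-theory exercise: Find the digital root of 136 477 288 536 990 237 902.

2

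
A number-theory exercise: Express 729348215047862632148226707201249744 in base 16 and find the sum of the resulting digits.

239

729348215047862632148226707201249744 in base 16 is 8C77A4B0B7BF951A8BC3E0E994D1D0.
Digit sum: 8+12+7+7+10+4+11+0+11+7+11+15+9+5+1+10+8+11+12+3+14+0+14+9+9+4+13+1+13+0 = 239.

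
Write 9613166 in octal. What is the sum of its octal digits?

38

9613166 in base 8 is 44527556.
Digit sum: 4+4+5+2+7+5+5+6 = 38.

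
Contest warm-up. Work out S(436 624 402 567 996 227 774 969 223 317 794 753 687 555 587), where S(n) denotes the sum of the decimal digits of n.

235

4+3+6+6+2+4+4+0+2+5+6+7+9+9+6+2+2+7+7+7+4+9+6+9+2+2+3+3+1+7+7+9+4+7+5+3+6+8+7+5+5+5+5+8+7 = 235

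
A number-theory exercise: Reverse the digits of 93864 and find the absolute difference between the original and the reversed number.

47025

Reverse of 93864 is 46839.
|93864 − 46839| = 47025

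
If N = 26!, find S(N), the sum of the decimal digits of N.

81

26! = 403291461126605635584000000
Sum of its 27 digits: 81.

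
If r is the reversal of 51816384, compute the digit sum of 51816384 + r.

Reversal of 51816384 is 48361815; 51816384 + 48361815 = 100178199.
Digit sum of 100178199: 1+0+0+1+7+8+1+9+9 = 36.

36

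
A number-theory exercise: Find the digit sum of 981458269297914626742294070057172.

9+8+1+4+5+8+2+6+9+2+9+7+9+1+4+6+2+6+7+4+2+2+9+4+0+7+0+0+5+7+1+7+2 = 155

155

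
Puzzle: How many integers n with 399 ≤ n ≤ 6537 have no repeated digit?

The integers in [399, 6537] that have no repeated digit: 401, 402, 403, 405, 406, 407, …, 6534, 6537.
3258 qualify.

3258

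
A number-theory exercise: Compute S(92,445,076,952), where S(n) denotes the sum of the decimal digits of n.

53

9+2+4+4+5+0+7+6+9+5+2 = 53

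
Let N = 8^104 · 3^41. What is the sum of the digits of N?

8^104 · 3^41 = 304319716495418436861156102333660594554377935750350592420197612709637955684322382219408224336798666949290715250688
Sum of its 114 digits: 513.

513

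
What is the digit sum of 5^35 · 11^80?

512

5^35 · 11^80 = 596162925528323364596821467760799401854252170856335778163685298626767943494196156974066980183124542236328125
Sum of its 108 digits: 512.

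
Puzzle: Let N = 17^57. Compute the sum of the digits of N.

17^57 = 13664335558742373895529280682718159499443262077724642170999707764850577
Sum of its 71 digits: 350.

350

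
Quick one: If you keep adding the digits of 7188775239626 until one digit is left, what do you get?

8

7+1+8+8+7+7+5+2+3+9+6+2+6 = 71
7+1 = 8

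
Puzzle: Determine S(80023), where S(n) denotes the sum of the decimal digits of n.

13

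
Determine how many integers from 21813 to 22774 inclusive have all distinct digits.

78

The integers in [21813, 22774] that have all distinct digits: 21830, 21834, 21835, 21836, 21837, 21839, …, 21986, 21987.
78 qualify.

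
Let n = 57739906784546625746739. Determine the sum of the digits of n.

129

5+7+7+3+9+9+0+6+7+8+4+5+4+6+6+2+5+7+4+6+7+3+9 = 129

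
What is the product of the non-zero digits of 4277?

392

4×2×7×7 = 392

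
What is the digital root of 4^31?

4

The digital root of n equals n mod 9 (or 9 when 9 | n), so we need 4^31 mod 9.
4^31 ≡ 4 (mod 9), so the digital root is 4.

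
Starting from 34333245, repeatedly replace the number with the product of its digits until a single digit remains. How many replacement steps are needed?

2

34333245 → 12960 → 0 (2 steps)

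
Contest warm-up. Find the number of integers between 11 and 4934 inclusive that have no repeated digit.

2712

The integers in [11, 4934] that have no repeated digit: 12, 13, 14, 15, 16, 17, …, 4931, 4932.
2712 qualify.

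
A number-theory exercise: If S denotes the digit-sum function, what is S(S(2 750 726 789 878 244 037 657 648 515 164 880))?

8

First digit sum: 170.
1+7+0 = 8.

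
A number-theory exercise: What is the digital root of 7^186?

1

The digital root of n equals n mod 9 (or 9 when 9 | n), so we need 7^186 mod 9.
7^186 ≡ 1 (mod 9), so the digital root is 1.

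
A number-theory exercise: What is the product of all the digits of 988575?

100800

9×8×8×5×7×5 = 100800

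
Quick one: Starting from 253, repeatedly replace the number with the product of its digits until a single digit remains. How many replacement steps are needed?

253 → 30 → 0 (2 steps)

2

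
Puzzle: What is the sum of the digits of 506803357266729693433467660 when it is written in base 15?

506803357266729693433467660 in base 15 is 6B918268436C9A6E9677990.
Digit sum: 6+11+9+1+8+2+6+8+4+3+6+12+9+10+6+14+9+6+7+7+9+9+0 = 162.

162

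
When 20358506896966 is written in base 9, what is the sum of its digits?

62

20358506896966 in base 9 is 80066770384751.
Digit sum: 8+0+0+6+6+7+7+0+3+8+4+7+5+1 = 62.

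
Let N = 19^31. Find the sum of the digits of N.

199

19^31 = 4378865740046709085864680868712732574619
Sum of its 40 digits: 199.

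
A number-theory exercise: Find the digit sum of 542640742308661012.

5+4+2+6+4+0+7+4+2+3+0+8+6+6+1+0+1+2 = 61

61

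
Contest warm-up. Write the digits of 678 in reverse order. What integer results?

Reversing 678 gives 876.

876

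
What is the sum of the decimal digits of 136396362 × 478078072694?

87

136396362 × 478078072694 = 65208109867433139228
Sum of its 20 digits: 87.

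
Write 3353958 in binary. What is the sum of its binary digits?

3353958 in base 2 is 1100110010110101100110.
Digit sum: 1+1+0+0+1+1+0+0+1+0+1+1+0+1+0+1+1+0+0+1+1+0 = 12.

12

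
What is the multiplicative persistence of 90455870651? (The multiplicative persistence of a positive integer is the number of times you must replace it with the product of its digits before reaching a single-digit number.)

1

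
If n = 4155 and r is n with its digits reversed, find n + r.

9669

Reverse of 4155 is 5514.
4155 + 5514 = 9669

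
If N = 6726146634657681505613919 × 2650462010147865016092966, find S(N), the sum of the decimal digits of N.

225

6726146634657681505613919 × 2650462010147865016092966 = 17827396129844095965686601215105282241608607593754
Sum of its 50 digits: 225.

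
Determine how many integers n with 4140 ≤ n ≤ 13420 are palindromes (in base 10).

92

The integers in [4140, 13420] that are palindromes (in base 10): 4224, 4334, 4444, 4554, 4664, 4774, …, 13231, 13331.
92 qualify.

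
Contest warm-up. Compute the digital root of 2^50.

4

The digital root of n equals n mod 9 (or 9 when 9 | n), so we need 2^50 mod 9.
2^50 ≡ 4 (mod 9), so the digital root is 4.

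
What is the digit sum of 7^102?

7^102 = 158489348971613141575887740685910623732002956746326644645760871238192881522209474940049
Sum of its 87 digits: 397.

397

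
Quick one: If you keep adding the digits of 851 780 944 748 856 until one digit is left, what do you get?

3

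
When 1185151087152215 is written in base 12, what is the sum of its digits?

84

1185151087152215 in base 12 is B0B0A27919355B.
Digit sum: 11+0+11+0+10+2+7+9+1+9+3+5+5+11 = 84.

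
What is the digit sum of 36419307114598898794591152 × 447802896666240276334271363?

249

36419307114598898794591152 × 447802896666240276334271363 = 16308671220494799994561892392493239514004993406780176
Sum of its 53 digits: 249.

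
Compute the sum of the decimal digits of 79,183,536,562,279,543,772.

101

7+9+1+8+3+5+3+6+5+6+2+2+7+9+5+4+3+7+7+2 = 101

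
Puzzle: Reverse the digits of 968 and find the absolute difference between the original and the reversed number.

99

Reverse of 968 is 869.
|968 − 869| = 99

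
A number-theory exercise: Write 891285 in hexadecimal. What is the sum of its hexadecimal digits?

45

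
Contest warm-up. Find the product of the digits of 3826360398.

0

3×8×2×6×3×6×0×3×9×8 = 0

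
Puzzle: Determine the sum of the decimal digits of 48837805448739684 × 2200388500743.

117

48837805448739684 × 2200388500743 = 107462145510930629615647585212
Sum of its 30 digits: 117.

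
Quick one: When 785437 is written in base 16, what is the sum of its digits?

52

785437 in base 16 is BFC1D.
Digit sum: 11+15+12+1+13 = 52.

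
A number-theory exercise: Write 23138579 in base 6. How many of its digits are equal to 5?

3

23138579 in base 6 is 2143535015.
The digit 5 appears 3 times.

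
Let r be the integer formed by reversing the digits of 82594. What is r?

49528

Reversing 82594 gives 49528.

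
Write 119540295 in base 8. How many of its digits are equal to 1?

2

119540295 in base 8 is 710005107.
The digit 1 appears 2 times.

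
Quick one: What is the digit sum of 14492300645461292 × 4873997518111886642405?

14492300645461292 × 4873997518111886642405 = 70635437377709630033017734264273287260
Sum of its 38 digits: 154.

154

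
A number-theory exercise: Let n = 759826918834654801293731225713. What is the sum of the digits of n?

139

7+5+9+8+2+6+9+1+8+8+3+4+6+5+4+8+0+1+2+9+3+7+3+1+2+2+5+7+1+3 = 139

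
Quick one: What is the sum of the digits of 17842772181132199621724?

95

1+7+8+4+2+7+7+2+1+8+1+1+3+2+1+9+9+6+2+1+7+2+4 = 95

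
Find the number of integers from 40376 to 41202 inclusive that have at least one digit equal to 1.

The integers in [40376, 41202] that have at least one digit equal to 1: 40381, 40391, 40401, 40410, 40411, 40412, …, 41201, 41202.
319 qualify.

319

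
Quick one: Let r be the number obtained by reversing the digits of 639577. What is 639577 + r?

Reverse of 639577 is 775936.
639577 + 775936 = 1415513

1415513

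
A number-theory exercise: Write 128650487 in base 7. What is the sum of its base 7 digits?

128650487 in base 7 is 3121340210.
Digit sum: 3+1+2+1+3+4+0+2+1+0 = 17.

17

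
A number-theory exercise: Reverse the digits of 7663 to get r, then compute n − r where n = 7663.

3996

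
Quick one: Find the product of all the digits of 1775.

245

1×7×7×5 = 245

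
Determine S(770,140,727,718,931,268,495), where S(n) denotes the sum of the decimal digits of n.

98

7+7+0+1+4+0+7+2+7+7+1+8+9+3+1+2+6+8+4+9+5 = 98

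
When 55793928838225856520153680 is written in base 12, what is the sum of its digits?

131

55793928838225856520153680 in base 12 is 85093998B17633B710448068.
Digit sum: 8+5+0+9+3+9+9+8+11+1+7+6+3+3+11+7+1+0+4+4+8+0+6+8 = 131.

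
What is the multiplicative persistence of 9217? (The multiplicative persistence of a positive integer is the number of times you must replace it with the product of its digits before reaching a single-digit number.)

3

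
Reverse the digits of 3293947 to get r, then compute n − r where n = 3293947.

Reverse of 3293947 is 7493923.
3293947 − 7493923 = -4199976

-4199976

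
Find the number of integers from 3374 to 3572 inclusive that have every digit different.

94

The integers in [3374, 3572] that have every digit different: 3401, 3402, 3405, 3406, 3407, 3408, …, 3571, 3572.
94 qualify.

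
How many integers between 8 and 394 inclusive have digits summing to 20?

2

The integers in [8, 394] that have digits summing to 20: 299, 389.
2 qualify.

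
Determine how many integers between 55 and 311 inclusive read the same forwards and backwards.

26

The integers in [55, 311] that read the same forwards and backwards: 55, 66, 77, 88, 99, 101, …, 292, 303.
26 qualify.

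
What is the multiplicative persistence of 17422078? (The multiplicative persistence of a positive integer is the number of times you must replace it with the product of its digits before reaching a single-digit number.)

17422078 → 0 (1 step)

1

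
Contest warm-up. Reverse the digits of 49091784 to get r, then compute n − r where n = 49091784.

Reverse of 49091784 is 48719094.
49091784 − 48719094 = 372690

372690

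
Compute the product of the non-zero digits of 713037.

441

7×1×3×3×7 = 441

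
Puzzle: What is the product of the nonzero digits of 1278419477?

1×2×7×8×4×1×9×4×7×7 = 790272

790272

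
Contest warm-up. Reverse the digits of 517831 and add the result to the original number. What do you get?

656546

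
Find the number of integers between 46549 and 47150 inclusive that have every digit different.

205

The integers in [46549, 47150] that have every digit different: 46570, 46571, 46572, 46573, 46578, 46579, …, 47139, 47150.
205 qualify.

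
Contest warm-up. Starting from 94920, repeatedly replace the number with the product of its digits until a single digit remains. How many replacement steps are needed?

94920 → 0 (1 step)

1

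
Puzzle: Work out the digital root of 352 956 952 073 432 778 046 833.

3+5+2+9+5+6+9+5+2+0+7+3+4+3+2+7+7+8+0+4+6+8+3+3 = 111
1+1+1 = 3

3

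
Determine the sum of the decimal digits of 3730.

3+7+3+0 = 13

13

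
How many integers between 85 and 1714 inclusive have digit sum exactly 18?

The integers in [85, 1714] that have digit sum exactly 18: 99, 189, 198, 279, 288, 297, …, 1683, 1692.
90 qualify.

90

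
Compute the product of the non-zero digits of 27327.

2×7×3×2×7 = 588

588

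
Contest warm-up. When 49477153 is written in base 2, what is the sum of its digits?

49477153 in base 2 is 10111100101111011000100001.
Digit sum: 1+0+1+1+1+1+0+0+1+0+1+1+1+1+0+1+1+0+0+0+1+0+0+0+0+1 = 14.

14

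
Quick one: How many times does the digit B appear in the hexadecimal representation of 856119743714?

856119743714 in base 16 is C754B694E2.
The digit B appears 1 time.

1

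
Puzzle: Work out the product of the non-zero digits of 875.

280

8×7×5 = 280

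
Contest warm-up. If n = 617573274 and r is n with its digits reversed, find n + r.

Reverse of 617573274 is 472375716.
617573274 + 472375716 = 1089948990

1089948990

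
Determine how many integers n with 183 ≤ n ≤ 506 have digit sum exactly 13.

The integers in [183, 506] that have digit sum exactly 13: 184, 193, 229, 238, 247, 256, …, 481, 490.
29 qualify.

29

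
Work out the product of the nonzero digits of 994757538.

9525600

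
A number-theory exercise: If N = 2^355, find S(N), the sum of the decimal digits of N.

524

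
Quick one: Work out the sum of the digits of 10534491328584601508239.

1+0+5+3+4+4+9+1+3+2+8+5+8+4+6+0+1+5+0+8+2+3+9 = 91

91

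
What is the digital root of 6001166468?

6+0+0+1+1+6+6+4+6+8 = 38
3+8 = 11
1+1 = 2
(Equivalently, 6001166468 mod 9 = 2.)

2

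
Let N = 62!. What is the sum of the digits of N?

306

62! = 31469973260387937525653122354950764088012280797258232192163168247821107200000000000000
Sum of its 86 digits: 306.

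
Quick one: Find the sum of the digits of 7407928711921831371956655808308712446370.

7+4+0+7+9+2+8+7+1+1+9+2+1+8+3+1+3+7+1+9+5+6+6+5+5+8+0+8+3+0+8+7+1+2+4+4+6+3+7+0 = 178

178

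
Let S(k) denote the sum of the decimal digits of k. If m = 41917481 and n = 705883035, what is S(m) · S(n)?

S(41917481) = 4+1+9+1+7+4+8+1 = 35.
S(705883035) = 7+0+5+8+8+3+0+3+5 = 39.
35 · 39 = 1365.

1365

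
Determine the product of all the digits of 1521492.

1×5×2×1×4×9×2 = 720

720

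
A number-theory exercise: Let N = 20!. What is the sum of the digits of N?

54

20! = 2432902008176640000
Sum of its 19 digits: 54.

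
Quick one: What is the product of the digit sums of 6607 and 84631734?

S(6607) = 6+6+0+7 = 19.
S(84631734) = 8+4+6+3+1+7+3+4 = 36.
19 · 36 = 684.

684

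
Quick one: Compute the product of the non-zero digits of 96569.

9×6×5×6×9 = 14580

14580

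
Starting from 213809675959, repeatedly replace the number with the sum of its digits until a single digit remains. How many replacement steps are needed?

213809675959 → 64 → 10 → 1 (3 steps)

3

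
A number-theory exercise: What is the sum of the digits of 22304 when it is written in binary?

22304 in base 2 is 101011100100000.
Digit sum: 1+0+1+0+1+1+1+0+0+1+0+0+0+0+0 = 6.

6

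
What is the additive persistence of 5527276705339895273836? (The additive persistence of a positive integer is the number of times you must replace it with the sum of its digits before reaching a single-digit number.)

2

5527276705339895273836 → 112 → 4 (2 steps)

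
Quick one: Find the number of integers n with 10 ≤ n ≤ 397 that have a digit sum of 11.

The integers in [10, 397] that have a digit sum of 11: 29, 38, 47, 56, 65, 74, …, 371, 380.
36 qualify.

36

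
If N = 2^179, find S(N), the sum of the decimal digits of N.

248

2^179 = 766247770432944429179173513575154591809369561091801088
Sum of its 54 digits: 248.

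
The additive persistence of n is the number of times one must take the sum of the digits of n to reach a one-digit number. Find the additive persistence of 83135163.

2

83135163 → 30 → 3 (2 steps)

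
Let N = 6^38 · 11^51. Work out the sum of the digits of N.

387

6^38 · 11^51 = 47948437312708025387992575211910071751999104897070660753287071576752958068465074176
Sum of its 83 digits: 387.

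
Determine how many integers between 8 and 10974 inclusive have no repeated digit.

5594

The integers in [8, 10974] that have no repeated digit: 8, 9, 10, 12, 13, 14, …, 10973, 10974.
5594 qualify.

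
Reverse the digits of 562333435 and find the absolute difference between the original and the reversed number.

28000170

Reverse of 562333435 is 534333265.
|562333435 − 534333265| = 28000170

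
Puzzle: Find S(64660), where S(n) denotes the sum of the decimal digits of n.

22

6+4+6+6+0 = 22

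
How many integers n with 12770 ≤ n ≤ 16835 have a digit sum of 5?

The integers in [12770, 16835] that have a digit sum of 5: 13001, 13010, 13100, 14000.
4 qualify.

4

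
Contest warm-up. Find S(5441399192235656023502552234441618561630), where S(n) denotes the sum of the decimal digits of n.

5+4+4+1+3+9+9+1+9+2+2+3+5+6+5+6+0+2+3+5+0+2+5+5+2+2+3+4+4+4+1+6+1+8+5+6+1+6+3+0 = 152

152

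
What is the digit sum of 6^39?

6^39 = 2227915756473955677973140996096
Sum of its 31 digits: 162.

162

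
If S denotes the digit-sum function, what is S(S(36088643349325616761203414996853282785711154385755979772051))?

15

First digit sum: 276.
2+7+6 = 15.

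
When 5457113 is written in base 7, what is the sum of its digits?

35

5457113 in base 7 is 64245644.
Digit sum: 6+4+2+4+5+6+4+4 = 35.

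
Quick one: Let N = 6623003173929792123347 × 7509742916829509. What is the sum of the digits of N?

169

6623003173929792123347 × 7509742916829509 = 49737051173558613019461059394297446623
Sum of its 38 digits: 169.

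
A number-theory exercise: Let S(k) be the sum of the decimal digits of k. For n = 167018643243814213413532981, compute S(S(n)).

1

First digit sum: 100.
1+0+0 = 1.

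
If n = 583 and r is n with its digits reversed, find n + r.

Reverse of 583 is 385.
583 + 385 = 968

968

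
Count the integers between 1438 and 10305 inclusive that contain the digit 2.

3137

The integers in [1438, 10305] that contain the digit 2: 1442, 1452, 1462, 1472, 1482, 1492, …, 10299, 10302.
3137 qualify.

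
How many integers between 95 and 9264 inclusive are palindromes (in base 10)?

174

The integers in [95, 9264] that are palindromes (in base 10): 99, 101, 111, 121, 131, 141, …, 9119, 9229.
174 qualify.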